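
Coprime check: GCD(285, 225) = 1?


Euclidean algorithm:
285 = 1 * 225 + 60
225 = 3 * 60 + 45
60 = 1 * 45 + 15
45 = 3 * 15 + 0
GCD(285, 225) = 15

No, not coprime (GCD = 15)


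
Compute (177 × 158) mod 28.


177 × 158 = 27966
27966 mod 28 = 22


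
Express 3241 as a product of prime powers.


3241 / 7 = 463
463 / 463 = 1
3241 = 7 × 463


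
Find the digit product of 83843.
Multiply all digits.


8 × 3 × 8 × 4 × 3 = 2304


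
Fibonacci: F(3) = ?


Sequence: 1, 1, 2
F(3) = 2


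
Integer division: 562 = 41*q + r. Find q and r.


562 = 41 * 13 + 29
Check: 533 + 29 = 562

q = 13, r = 29


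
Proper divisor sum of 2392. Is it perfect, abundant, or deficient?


Proper divisors: 1, 2, 4, 8, 13, 23, 26, 46, 52, 92, 104, 184, 299, 598, 1196
Sum = 1 + 2 + 4 + 8 + 13 + 23 + 26 + 46 + 52 + 92 + 104 + 184 + 299 + 598 + 1196 = 2648
2648 > 2392 → abundant

s(2392) = 2648 (abundant)


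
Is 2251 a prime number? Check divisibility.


Check divisors up to sqrt(2251) = 47.4447
No divisors found.
2251 is prime.

Yes, 2251 is prime


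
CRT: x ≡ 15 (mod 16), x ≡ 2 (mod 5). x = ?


M = 16*5 = 80
M1 = M/16 = 5, M2 = M/5 = 16
M1^(-1) mod 16 = 13, M2^(-1) mod 5 = 1
x = 15*5*13 + 2*16*1 = 1007
1007 mod 80 = 47
Check: 47 mod 16 = 15 ✓, 47 mod 5 = 2 ✓

x ≡ 47 (mod 80)


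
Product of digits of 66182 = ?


6 × 6 × 1 × 8 × 2 = 576


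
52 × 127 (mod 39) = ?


52 × 127 = 6604
6604 mod 39 = 13


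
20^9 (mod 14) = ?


20^1 mod 14 = 6
20^2 mod 14 = 8
20^3 mod 14 = 6
20^4 mod 14 = 8
20^5 mod 14 = 6
20^6 mod 14 = 8
20^7 mod 14 = 6
20^8 mod 14 = 8
20^9 mod 14 = 6


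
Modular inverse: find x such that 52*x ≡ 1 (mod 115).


Use the extended Euclidean algorithm on (115, 52); each row r = 115*s + 52*t:
r=115, s=1, t=0
r=52, s=0, t=1
q=2: r=11, s=1, t=-2   [115*(1) + 52*(-2) = 11]
q=4: r=8, s=-4, t=9   [115*(-4) + 52*(9) = 8]
q=1: r=3, s=5, t=-11   [115*(5) + 52*(-11) = 3]
q=2: r=2, s=-14, t=31   [115*(-14) + 52*(31) = 2]
q=1: r=1, s=19, t=-42   [115*(19) + 52*(-42) = 1]
q=2: r=0, s=-52, t=115   [115*(-52) + 52*(115) = 0]
GCD = 1 with t = -42, so 52*(-42) ≡ 1 (mod 115)
Inverse = -42 mod 115 = 73
Check: 52 * 73 = 3796 ≡ 1 (mod 115)

52^(-1) ≡ 73 (mod 115)


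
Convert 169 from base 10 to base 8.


169 (base 10) = 169 (decimal)
169 (decimal) = 251 (base 8)


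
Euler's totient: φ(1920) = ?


1920 = 2^7 × 3 × 5
Prime factors: 2, 3, 5
φ(1920) = 1920 × (1-1/2) × (1-1/3) × (1-1/5)
= 1920 × 1/2 × 2/3 × 4/5 = 512

φ(1920) = 512


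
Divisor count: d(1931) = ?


1931 = 1931^1
d(1931) = (1+1) = 2

2 divisors


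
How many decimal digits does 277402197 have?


277402197 has 9 digits in base 10
floor(log10(277402197)) + 1 = floor(8.4431) + 1 = 9

9 digits (base 10)


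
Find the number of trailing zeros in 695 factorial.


floor(695/5) = 139
floor(695/25) = 27
floor(695/125) = 5
floor(695/625) = 1
Total = 172

172 trailing zeros


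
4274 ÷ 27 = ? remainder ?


4274 = 27 * 158 + 8
Check: 4266 + 8 = 4274

q = 158, r = 8


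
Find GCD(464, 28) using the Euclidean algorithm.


464 = 16 * 28 + 16
28 = 1 * 16 + 12
16 = 1 * 12 + 4
12 = 3 * 4 + 0
GCD = 4


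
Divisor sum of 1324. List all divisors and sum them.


Divisors of 1324: 1, 2, 4, 331, 662, 1324
Sum = 1 + 2 + 4 + 331 + 662 + 1324 = 2324

σ(1324) = 2324


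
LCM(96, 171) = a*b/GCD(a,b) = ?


GCD(96, 171) = 3
LCM = 96*171/3 = 16416/3 = 5472

LCM = 5472


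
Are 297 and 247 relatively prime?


Euclidean algorithm:
297 = 1 * 247 + 50
247 = 4 * 50 + 47
50 = 1 * 47 + 3
47 = 15 * 3 + 2
3 = 1 * 2 + 1
2 = 2 * 1 + 0
GCD(297, 247) = 1

Yes, coprime (GCD = 1)


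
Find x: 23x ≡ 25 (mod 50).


GCD(23, 50) = 1, unique solution
a^(-1) mod 50 = 37
x = 37 * 25 mod 50 = 25

x ≡ 25 (mod 50)


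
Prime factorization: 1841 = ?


1841 / 7 = 263
263 / 263 = 1
1841 = 7 × 263


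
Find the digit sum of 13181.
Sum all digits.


1 + 3 + 1 + 8 + 1 = 14


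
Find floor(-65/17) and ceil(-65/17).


-65/17 = -3.8235
floor = -4
ceil = -3

floor = -4, ceil = -3


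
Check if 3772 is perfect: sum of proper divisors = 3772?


Proper divisors of 3772: 1, 2, 4, 23, 41, 46, 82, 92, 164, 943, 1886
Sum = 1 + 2 + 4 + 23 + 41 + 46 + 82 + 92 + 164 + 943 + 1886 = 3284

No, 3772 is not perfect (3284 ≠ 3772)


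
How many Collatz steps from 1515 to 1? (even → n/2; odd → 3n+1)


1515 → 4546 → 2273 → 6820 → 3410 → 1705 → 5116 → 2558 → 1279 → 3838 → 1919 → 5758 → 2879 → 8638 → 4319 → 12958 → 6479 → 19438 → 9719 → 29158 → 14579 → 43738 → 21869 → 65608 → 32804 → 16402 → 8201 → 24604 → 12302 → 6151 → 18454 → 9227 → 27682 → 13841 → 41524 → 20762 → 10381 → 31144 → 15572 → 7786 → 3893 → 11680 → 5840 → 2920 → 1460 → 730 → 365 → 1096 → 548 → 274 → 137 → 412 → 206 → 103 → 310 → 155 → 466 → 233 → 700 → 350 → 175 → 526 → 263 → 790 → 395 → 1186 → 593 → 1780 → 890 → 445 → 1336 → 668 → 334 → 167 → 502 → 251 → 754 → 377 → 1132 → 566 → 283 → 850 → 425 → 1276 → 638 → 319 → 958 → 479 → 1438 → 719 → 2158 → 1079 → 3238 → 1619 → 4858 → 2429 → 7288 → 3644 → 1822 → 911 → 2734 → 1367 → 4102 → 2051 → 6154 → 3077 → 9232 → 4616 → 2308 → 1154 → 577 → 1732 → 866 → 433 → 1300 → 650 → 325 → 976 → 488 → 244 → 122 → 61 → 184 → 92 → 46 → 23 → 70 → 35 → 106 → 53 → 160 → 80 → 40 → 20 → 10 → 5 → 16 → 8 → 4 → 2 → 1
Total steps = 140

140 steps


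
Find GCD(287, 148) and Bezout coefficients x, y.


Tabular extended Euclidean (each row: r = 287*s + 148*t):
r=287, s=1, t=0
r=148, s=0, t=1
q=1: r=139, s=1, t=-1   [287*(1) + 148*(-1) = 139]
q=1: r=9, s=-1, t=2   [287*(-1) + 148*(2) = 9]
q=15: r=4, s=16, t=-31   [287*(16) + 148*(-31) = 4]
q=2: r=1, s=-33, t=64   [287*(-33) + 148*(64) = 1]
q=4: r=0, s=148, t=-287   [287*(148) + 148*(-287) = 0]
GCD = 1; from the row with r=1: x=-33, y=64
Check: 287*(-33) + 148*(64) = -9471 + 9472 = 1

GCD = 1, x = -33, y = 64


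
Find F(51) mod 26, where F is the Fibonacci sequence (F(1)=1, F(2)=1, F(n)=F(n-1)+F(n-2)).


F(k) mod 26 for k=1..51:
1, 1, 2, 3, 5, 8, 13, 21, 8, 3, 11, 14, 25, 13, 12, 25, 11, 10, 21, 5, 0, 5, 5, 10, 15, 25, 14, 13, 1, 14, 15, 3, 18, 21, 13, 8, 21, 3, 24, 1, 25, 0, 25, 25, 24, 23, 21, 18, 13, 5, 18
F(51) mod 26 = 18


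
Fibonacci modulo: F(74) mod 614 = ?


F(k) mod 614 for k=1..74:
1, 1, 2, 3, 5, 8, 13, 21, 34, 55, 89, 144, 233, 377, 610, 373, 369, 128, 497, 11, 508, 519, 413, 318, 117, 435, 552, 373, 311, 70, 381, 451, 218, 55, 273, 328, 601, 315, 302, 3, 305, 308, 613, 307, 306, 613, 305, 304, 609, 299, 294, 593, 273, 252, 525, 163, 74, 237, 311, 548, 245, 179, 424, 603, 413, 402, 201, 603, 190, 179, 369, 548, 303, 237
F(74) mod 614 = 237


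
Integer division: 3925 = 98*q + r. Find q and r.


3925 = 98 * 40 + 5
Check: 3920 + 5 = 3925

q = 40, r = 5


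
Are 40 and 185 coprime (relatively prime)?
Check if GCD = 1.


Euclidean algorithm:
185 = 4 * 40 + 25
40 = 1 * 25 + 15
25 = 1 * 15 + 10
15 = 1 * 10 + 5
10 = 2 * 5 + 0
GCD(40, 185) = 5

No, not coprime (GCD = 5)


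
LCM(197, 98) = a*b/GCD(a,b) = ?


GCD(197, 98) = 1
LCM = 197*98/1 = 19306/1 = 19306

LCM = 19306


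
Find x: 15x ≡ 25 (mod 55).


GCD(15, 55) = 5 divides 25
Divide: 3x ≡ 5 (mod 11)
x ≡ 9 (mod 11)


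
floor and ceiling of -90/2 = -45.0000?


-90/2 = -45.0000
floor = -45
ceil = -45

floor = -45, ceil = -45


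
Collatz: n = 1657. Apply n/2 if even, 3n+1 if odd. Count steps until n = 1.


1657 → 4972 → 2486 → 1243 → 3730 → 1865 → 5596 → 2798 → 1399 → 4198 → 2099 → 6298 → 3149 → 9448 → 4724 → 2362 → 1181 → 3544 → 1772 → 886 → 443 → 1330 → 665 → 1996 → 998 → 499 → 1498 → 749 → 2248 → 1124 → 562 → 281 → 844 → 422 → 211 → 634 → 317 → 952 → 476 → 238 → 119 → 358 → 179 → 538 → 269 → 808 → 404 → 202 → 101 → 304 → 152 → 76 → 38 → 19 → 58 → 29 → 88 → 44 → 22 → 11 → 34 → 17 → 52 → 26 → 13 → 40 → 20 → 10 → 5 → 16 → 8 → 4 → 2 → 1
Total steps = 73

73 steps


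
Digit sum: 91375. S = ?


9 + 1 + 3 + 7 + 5 = 25


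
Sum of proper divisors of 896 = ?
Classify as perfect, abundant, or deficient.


Proper divisors: 1, 2, 4, 7, 8, 14, 16, 28, 32, 56, 64, 112, 128, 224, 448
Sum = 1 + 2 + 4 + 7 + 8 + 14 + 16 + 28 + 32 + 56 + 64 + 112 + 128 + 224 + 448 = 1144
1144 > 896 → abundant

s(896) = 1144 (abundant)


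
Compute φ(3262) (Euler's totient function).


3262 = 2 × 7 × 233
Prime factors: 2, 7, 233
φ(3262) = 3262 × (1-1/2) × (1-1/7) × (1-1/233)
= 3262 × 1/2 × 6/7 × 232/233 = 1392

φ(3262) = 1392


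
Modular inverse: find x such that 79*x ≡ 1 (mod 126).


Use the extended Euclidean algorithm on (126, 79); each row r = 126*s + 79*t:
r=126, s=1, t=0
r=79, s=0, t=1
q=1: r=47, s=1, t=-1   [126*(1) + 79*(-1) = 47]
q=1: r=32, s=-1, t=2   [126*(-1) + 79*(2) = 32]
q=1: r=15, s=2, t=-3   [126*(2) + 79*(-3) = 15]
q=2: r=2, s=-5, t=8   [126*(-5) + 79*(8) = 2]
q=7: r=1, s=37, t=-59   [126*(37) + 79*(-59) = 1]
q=2: r=0, s=-79, t=126   [126*(-79) + 79*(126) = 0]
GCD = 1 with t = -59, so 79*(-59) ≡ 1 (mod 126)
Inverse = -59 mod 126 = 67
Check: 79 * 67 = 5293 ≡ 1 (mod 126)

79^(-1) ≡ 67 (mod 126)


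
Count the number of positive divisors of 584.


584 = 2^3 × 73^1
d(584) = (3+1) × (1+1) = 8

8 divisors


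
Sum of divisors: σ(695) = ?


Divisors of 695: 1, 5, 139, 695
Sum = 1 + 5 + 139 + 695 = 840

σ(695) = 840


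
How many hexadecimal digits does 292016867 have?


292016867 in base 16 = 1167D2E3
Number of digits = 8

8 digits (base 16)


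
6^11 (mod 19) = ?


6^1 mod 19 = 6
6^2 mod 19 = 17
6^3 mod 19 = 7
6^4 mod 19 = 4
6^5 mod 19 = 5
6^6 mod 19 = 11
6^7 mod 19 = 9
6^8 mod 19 = 16
6^9 mod 19 = 1
6^10 mod 19 = 6
6^11 mod 19 = 17


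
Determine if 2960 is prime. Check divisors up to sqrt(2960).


2960 / 2 = 1480 (exact division)
2960 is NOT prime.

No, 2960 is not prime


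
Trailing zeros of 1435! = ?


floor(1435/5) = 287
floor(1435/25) = 57
floor(1435/125) = 11
floor(1435/625) = 2
Total = 357

357 trailing zeros


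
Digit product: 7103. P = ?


7 × 1 × 0 × 3 = 0


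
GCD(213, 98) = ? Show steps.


213 = 2 * 98 + 17
98 = 5 * 17 + 13
17 = 1 * 13 + 4
13 = 3 * 4 + 1
4 = 4 * 1 + 0
GCD = 1


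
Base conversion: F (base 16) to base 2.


F (base 16) = 15 (decimal)
15 (decimal) = 1111 (base 2)


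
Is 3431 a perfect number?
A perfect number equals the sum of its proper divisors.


Proper divisors of 3431: 1, 47, 73
Sum = 1 + 47 + 73 = 121

No, 3431 is not perfect (121 ≠ 3431)


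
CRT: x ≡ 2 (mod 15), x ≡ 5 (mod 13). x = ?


M = 15*13 = 195
M1 = M/15 = 13, M2 = M/13 = 15
M1^(-1) mod 15 = 7, M2^(-1) mod 13 = 7
x = 2*13*7 + 5*15*7 = 707
707 mod 195 = 122
Check: 122 mod 15 = 2 ✓, 122 mod 13 = 5 ✓

x ≡ 122 (mod 195)


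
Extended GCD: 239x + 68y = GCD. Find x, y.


Tabular extended Euclidean (each row: r = 239*s + 68*t):
r=239, s=1, t=0
r=68, s=0, t=1
q=3: r=35, s=1, t=-3   [239*(1) + 68*(-3) = 35]
q=1: r=33, s=-1, t=4   [239*(-1) + 68*(4) = 33]
q=1: r=2, s=2, t=-7   [239*(2) + 68*(-7) = 2]
q=16: r=1, s=-33, t=116   [239*(-33) + 68*(116) = 1]
q=2: r=0, s=68, t=-239   [239*(68) + 68*(-239) = 0]
GCD = 1; from the row with r=1: x=-33, y=116
Check: 239*(-33) + 68*(116) = -7887 + 7888 = 1

GCD = 1, x = -33, y = 116


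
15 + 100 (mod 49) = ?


15 + 100 = 115
115 mod 49 = 17


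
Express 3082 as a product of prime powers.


3082 / 2 = 1541
1541 / 23 = 67
67 / 67 = 1
3082 = 2 × 23 × 67


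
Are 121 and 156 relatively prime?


Euclidean algorithm:
156 = 1 * 121 + 35
121 = 3 * 35 + 16
35 = 2 * 16 + 3
16 = 5 * 3 + 1
3 = 3 * 1 + 0
GCD(121, 156) = 1

Yes, coprime (GCD = 1)


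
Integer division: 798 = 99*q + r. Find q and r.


798 = 99 * 8 + 6
Check: 792 + 6 = 798

q = 8, r = 6


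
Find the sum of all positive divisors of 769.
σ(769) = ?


Divisors of 769: 1, 769
Sum = 1 + 769 = 770

σ(769) = 770


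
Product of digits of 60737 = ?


6 × 0 × 7 × 3 × 7 = 0


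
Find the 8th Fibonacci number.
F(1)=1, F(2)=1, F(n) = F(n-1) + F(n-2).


Sequence: 1, 1, 2, 3, 5, 8, 13, 21
F(8) = 21


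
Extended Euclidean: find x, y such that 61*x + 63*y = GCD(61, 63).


Tabular extended Euclidean (each row: r = 61*s + 63*t):
r=61, s=1, t=0
r=63, s=0, t=1
q=0: r=61, s=1, t=0   [61*(1) + 63*(0) = 61]
q=1: r=2, s=-1, t=1   [61*(-1) + 63*(1) = 2]
q=30: r=1, s=31, t=-30   [61*(31) + 63*(-30) = 1]
q=2: r=0, s=-63, t=61   [61*(-63) + 63*(61) = 0]
GCD = 1; from the row with r=1: x=31, y=-30
Check: 61*(31) + 63*(-30) = 1891 - 1890 = 1

GCD = 1, x = 31, y = -30


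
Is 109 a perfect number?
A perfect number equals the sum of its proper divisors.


Proper divisors of 109: 1
Sum = 1 = 1

No, 109 is not perfect (1 ≠ 109)


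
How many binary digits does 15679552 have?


15679552 in base 2 = 111011110100000001000000
Number of digits = 24

24 digits (base 2)


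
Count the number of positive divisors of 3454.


3454 = 2^1 × 11^1 × 157^1
d(3454) = (1+1) × (1+1) × (1+1) = 8

8 divisors


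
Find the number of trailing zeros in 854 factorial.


floor(854/5) = 170
floor(854/25) = 34
floor(854/125) = 6
floor(854/625) = 1
Total = 211

211 trailing zeros


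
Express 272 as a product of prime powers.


272 / 2 = 136
136 / 2 = 68
68 / 2 = 34
34 / 2 = 17
17 / 17 = 1
272 = 2^4 × 17


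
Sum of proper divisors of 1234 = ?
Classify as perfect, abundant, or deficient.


Proper divisors: 1, 2, 617
Sum = 1 + 2 + 617 = 620
620 < 1234 → deficient

s(1234) = 620 (deficient)


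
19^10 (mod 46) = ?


19^1 mod 46 = 19
19^2 mod 46 = 39
19^3 mod 46 = 5
19^4 mod 46 = 3
19^5 mod 46 = 11
19^6 mod 46 = 25
19^7 mod 46 = 15
19^8 mod 46 = 9
19^9 mod 46 = 33
19^10 mod 46 = 29


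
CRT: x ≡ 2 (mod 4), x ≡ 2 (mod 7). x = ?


M = 4*7 = 28
M1 = M/4 = 7, M2 = M/7 = 4
M1^(-1) mod 4 = 3, M2^(-1) mod 7 = 2
x = 2*7*3 + 2*4*2 = 58
58 mod 28 = 2
Check: 2 mod 4 = 2 ✓, 2 mod 7 = 2 ✓

x ≡ 2 (mod 28)


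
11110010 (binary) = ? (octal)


11110010 (base 2) = 242 (decimal)
242 (decimal) = 362 (base 8)


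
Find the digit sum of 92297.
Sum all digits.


9 + 2 + 2 + 9 + 7 = 29


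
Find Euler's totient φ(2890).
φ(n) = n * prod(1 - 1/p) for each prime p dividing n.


2890 = 2 × 5 × 17^2
Prime factors: 2, 5, 17
φ(2890) = 2890 × (1-1/2) × (1-1/5) × (1-1/17)
= 2890 × 1/2 × 4/5 × 16/17 = 1088

φ(2890) = 1088


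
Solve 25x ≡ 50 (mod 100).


GCD(25, 100) = 25 divides 50
Divide: 1x ≡ 2 (mod 4)
x ≡ 2 (mod 4)


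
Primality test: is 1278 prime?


1278 / 2 = 639 (exact division)
1278 is NOT prime.

No, 1278 is not prime


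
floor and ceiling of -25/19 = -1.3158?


-25/19 = -1.3158
floor = -2
ceil = -1

floor = -2, ceil = -1


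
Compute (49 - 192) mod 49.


49 - 192 = -143
-143 mod 49 = 4


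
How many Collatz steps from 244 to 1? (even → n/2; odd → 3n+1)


244 → 122 → 61 → 184 → 92 → 46 → 23 → 70 → 35 → 106 → 53 → 160 → 80 → 40 → 20 → 10 → 5 → 16 → 8 → 4 → 2 → 1
Total steps = 21

21 steps


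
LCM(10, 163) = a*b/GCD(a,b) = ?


GCD(10, 163) = 1
LCM = 10*163/1 = 1630/1 = 1630

LCM = 1630


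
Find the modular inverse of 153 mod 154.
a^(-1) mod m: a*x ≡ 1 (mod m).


Use the extended Euclidean algorithm on (154, 153); each row r = 154*s + 153*t:
r=154, s=1, t=0
r=153, s=0, t=1
q=1: r=1, s=1, t=-1   [154*(1) + 153*(-1) = 1]
q=153: r=0, s=-153, t=154   [154*(-153) + 153*(154) = 0]
GCD = 1 with t = -1, so 153*(-1) ≡ 1 (mod 154)
Inverse = -1 mod 154 = 153
Check: 153 * 153 = 23409 ≡ 1 (mod 154)

153^(-1) ≡ 153 (mod 154)


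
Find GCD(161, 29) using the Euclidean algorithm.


161 = 5 * 29 + 16
29 = 1 * 16 + 13
16 = 1 * 13 + 3
13 = 4 * 3 + 1
3 = 3 * 1 + 0
GCD = 1


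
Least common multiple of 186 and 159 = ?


GCD(186, 159) = 3
LCM = 186*159/3 = 29574/3 = 9858

LCM = 9858


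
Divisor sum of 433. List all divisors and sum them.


Divisors of 433: 1, 433
Sum = 1 + 433 = 434

σ(433) = 434


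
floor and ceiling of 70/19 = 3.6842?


70/19 = 3.6842
floor = 3
ceil = 4

floor = 3, ceil = 4


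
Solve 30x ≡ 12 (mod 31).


GCD(30, 31) = 1, unique solution
a^(-1) mod 31 = 30
x = 30 * 12 mod 31 = 19

x ≡ 19 (mod 31)


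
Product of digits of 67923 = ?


6 × 7 × 9 × 2 × 3 = 2268


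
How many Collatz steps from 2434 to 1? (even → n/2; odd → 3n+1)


2434 → 1217 → 3652 → 1826 → 913 → 2740 → 1370 → 685 → 2056 → 1028 → 514 → 257 → 772 → 386 → 193 → 580 → 290 → 145 → 436 → 218 → 109 → 328 → 164 → 82 → 41 → 124 → 62 → 31 → 94 → 47 → 142 → 71 → 214 → 107 → 322 → 161 → 484 → 242 → 121 → 364 → 182 → 91 → 274 → 137 → 412 → 206 → 103 → 310 → 155 → 466 → 233 → 700 → 350 → 175 → 526 → 263 → 790 → 395 → 1186 → 593 → 1780 → 890 → 445 → 1336 → 668 → 334 → 167 → 502 → 251 → 754 → 377 → 1132 → 566 → 283 → 850 → 425 → 1276 → 638 → 319 → 958 → 479 → 1438 → 719 → 2158 → 1079 → 3238 → 1619 → 4858 → 2429 → 7288 → 3644 → 1822 → 911 → 2734 → 1367 → 4102 → 2051 → 6154 → 3077 → 9232 → 4616 → 2308 → 1154 → 577 → 1732 → 866 → 433 → 1300 → 650 → 325 → 976 → 488 → 244 → 122 → 61 → 184 → 92 → 46 → 23 → 70 → 35 → 106 → 53 → 160 → 80 → 40 → 20 → 10 → 5 → 16 → 8 → 4 → 2 → 1
Total steps = 133

133 steps


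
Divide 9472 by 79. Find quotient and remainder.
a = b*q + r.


9472 = 79 * 119 + 71
Check: 9401 + 71 = 9472

q = 119, r = 71


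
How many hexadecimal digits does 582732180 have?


582732180 in base 16 = 22BBC994
Number of digits = 8

8 digits (base 16)


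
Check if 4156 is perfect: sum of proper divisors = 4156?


Proper divisors of 4156: 1, 2, 4, 1039, 2078
Sum = 1 + 2 + 4 + 1039 + 2078 = 3124

No, 4156 is not perfect (3124 ≠ 4156)


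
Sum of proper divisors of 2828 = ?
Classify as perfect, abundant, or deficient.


Proper divisors: 1, 2, 4, 7, 14, 28, 101, 202, 404, 707, 1414
Sum = 1 + 2 + 4 + 7 + 14 + 28 + 101 + 202 + 404 + 707 + 1414 = 2884
2884 > 2828 → abundant

s(2828) = 2884 (abundant)


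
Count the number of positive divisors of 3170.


3170 = 2^1 × 5^1 × 317^1
d(3170) = (1+1) × (1+1) × (1+1) = 8

8 divisors


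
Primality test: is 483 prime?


483 / 3 = 161 (exact division)
483 is NOT prime.

No, 483 is not prime


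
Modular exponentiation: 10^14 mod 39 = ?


10^1 mod 39 = 10
10^2 mod 39 = 22
10^3 mod 39 = 25
10^4 mod 39 = 16
10^5 mod 39 = 4
10^6 mod 39 = 1
10^7 mod 39 = 10
10^8 mod 39 = 22
10^9 mod 39 = 25
10^10 mod 39 = 16
10^11 mod 39 = 4
10^12 mod 39 = 1
10^13 mod 39 = 10
10^14 mod 39 = 22


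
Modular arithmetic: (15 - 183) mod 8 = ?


15 - 183 = -168
-168 mod 8 = 0


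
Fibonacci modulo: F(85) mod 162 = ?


F(k) mod 162 for k=1..85:
1, 1, 2, 3, 5, 8, 13, 21, 34, 55, 89, 144, 71, 53, 124, 15, 139, 154, 131, 123, 92, 53, 145, 36, 19, 55, 74, 129, 41, 8, 49, 57, 106, 1, 107, 108, 53, 161, 52, 51, 103, 154, 95, 87, 20, 107, 127, 72, 37, 109, 146, 93, 77, 8, 85, 93, 16, 109, 125, 72, 35, 107, 142, 87, 67, 154, 59, 51, 110, 161, 109, 108, 55, 1, 56, 57, 113, 8, 121, 129, 88, 55, 143, 36, 17
F(85) mod 162 = 17


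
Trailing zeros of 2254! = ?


floor(2254/5) = 450
floor(2254/25) = 90
floor(2254/125) = 18
floor(2254/625) = 3
Total = 561

561 trailing zeros


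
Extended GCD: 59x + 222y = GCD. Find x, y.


Tabular extended Euclidean (each row: r = 59*s + 222*t):
r=59, s=1, t=0
r=222, s=0, t=1
q=0: r=59, s=1, t=0   [59*(1) + 222*(0) = 59]
q=3: r=45, s=-3, t=1   [59*(-3) + 222*(1) = 45]
q=1: r=14, s=4, t=-1   [59*(4) + 222*(-1) = 14]
q=3: r=3, s=-15, t=4   [59*(-15) + 222*(4) = 3]
q=4: r=2, s=64, t=-17   [59*(64) + 222*(-17) = 2]
q=1: r=1, s=-79, t=21   [59*(-79) + 222*(21) = 1]
q=2: r=0, s=222, t=-59   [59*(222) + 222*(-59) = 0]
GCD = 1; from the row with r=1: x=-79, y=21
Check: 59*(-79) + 222*(21) = -4661 + 4662 = 1

GCD = 1, x = -79, y = 21


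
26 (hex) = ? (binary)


26 (base 16) = 38 (decimal)
38 (decimal) = 100110 (base 2)


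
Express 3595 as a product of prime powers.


3595 / 5 = 719
719 / 719 = 1
3595 = 5 × 719


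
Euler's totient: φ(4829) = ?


4829 = 11 × 439
Prime factors: 11, 439
φ(4829) = 4829 × (1-1/11) × (1-1/439)
= 4829 × 10/11 × 438/439 = 4380

φ(4829) = 4380


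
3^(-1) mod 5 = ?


Use the extended Euclidean algorithm on (5, 3); each row r = 5*s + 3*t:
r=5, s=1, t=0
r=3, s=0, t=1
q=1: r=2, s=1, t=-1   [5*(1) + 3*(-1) = 2]
q=1: r=1, s=-1, t=2   [5*(-1) + 3*(2) = 1]
q=2: r=0, s=3, t=-5   [5*(3) + 3*(-5) = 0]
GCD = 1 with t = 2, so 3*(2) ≡ 1 (mod 5)
Inverse = 2 mod 5 = 2
Check: 3 * 2 = 6 ≡ 1 (mod 5)

3^(-1) ≡ 2 (mod 5)


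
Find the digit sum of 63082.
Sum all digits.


6 + 3 + 0 + 8 + 2 = 19


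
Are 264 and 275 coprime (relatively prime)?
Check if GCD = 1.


Euclidean algorithm:
275 = 1 * 264 + 11
264 = 24 * 11 + 0
GCD(264, 275) = 11

No, not coprime (GCD = 11)


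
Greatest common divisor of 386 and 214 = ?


386 = 1 * 214 + 172
214 = 1 * 172 + 42
172 = 4 * 42 + 4
42 = 10 * 4 + 2
4 = 2 * 2 + 0
GCD = 2


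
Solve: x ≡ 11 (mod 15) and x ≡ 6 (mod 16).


M = 15*16 = 240
M1 = M/15 = 16, M2 = M/16 = 15
M1^(-1) mod 15 = 1, M2^(-1) mod 16 = 15
x = 11*16*1 + 6*15*15 = 1526
1526 mod 240 = 86
Check: 86 mod 15 = 11 ✓, 86 mod 16 = 6 ✓

x ≡ 86 (mod 240)


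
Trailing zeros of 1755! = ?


floor(1755/5) = 351
floor(1755/25) = 70
floor(1755/125) = 14
floor(1755/625) = 2
Total = 437

437 trailing zeros


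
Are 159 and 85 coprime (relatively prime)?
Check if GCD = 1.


Euclidean algorithm:
159 = 1 * 85 + 74
85 = 1 * 74 + 11
74 = 6 * 11 + 8
11 = 1 * 8 + 3
8 = 2 * 3 + 2
3 = 1 * 2 + 1
2 = 2 * 1 + 0
GCD(159, 85) = 1

Yes, coprime (GCD = 1)


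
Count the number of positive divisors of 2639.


2639 = 7^1 × 13^1 × 29^1
d(2639) = (1+1) × (1+1) × (1+1) = 8

8 divisors


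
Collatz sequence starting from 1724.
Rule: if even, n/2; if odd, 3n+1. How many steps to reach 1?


1724 → 862 → 431 → 1294 → 647 → 1942 → 971 → 2914 → 1457 → 4372 → 2186 → 1093 → 3280 → 1640 → 820 → 410 → 205 → 616 → 308 → 154 → 77 → 232 → 116 → 58 → 29 → 88 → 44 → 22 → 11 → 34 → 17 → 52 → 26 → 13 → 40 → 20 → 10 → 5 → 16 → 8 → 4 → 2 → 1
Total steps = 42

42 steps


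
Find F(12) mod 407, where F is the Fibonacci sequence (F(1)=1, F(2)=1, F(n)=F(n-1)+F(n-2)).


F(k) mod 407 for k=1..12:
1, 1, 2, 3, 5, 8, 13, 21, 34, 55, 89, 144
F(12) mod 407 = 144


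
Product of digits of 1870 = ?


1 × 8 × 7 × 0 = 0


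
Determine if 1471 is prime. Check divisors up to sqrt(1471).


Check divisors up to sqrt(1471) = 38.3536
No divisors found.
1471 is prime.

Yes, 1471 is prime


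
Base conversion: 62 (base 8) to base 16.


62 (base 8) = 50 (decimal)
50 (decimal) = 32 (base 16)


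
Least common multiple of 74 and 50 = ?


GCD(74, 50) = 2
LCM = 74*50/2 = 3700/2 = 1850

LCM = 1850


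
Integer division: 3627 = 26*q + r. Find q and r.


3627 = 26 * 139 + 13
Check: 3614 + 13 = 3627

q = 139, r = 13


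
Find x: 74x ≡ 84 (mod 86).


GCD(74, 86) = 2 divides 84
Divide: 37x ≡ 42 (mod 43)
x ≡ 36 (mod 43)


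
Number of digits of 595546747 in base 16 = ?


595546747 in base 16 = 237F527B
Number of digits = 8

8 digits (base 16)


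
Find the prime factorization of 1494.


1494 / 2 = 747
747 / 3 = 249
249 / 3 = 83
83 / 83 = 1
1494 = 2 × 3^2 × 83


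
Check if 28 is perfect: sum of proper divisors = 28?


Proper divisors of 28: 1, 2, 4, 7, 14
Sum = 1 + 2 + 4 + 7 + 14 = 28

Yes, 28 is perfect (28 = 28)


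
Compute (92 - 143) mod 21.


92 - 143 = -51
-51 mod 21 = 12


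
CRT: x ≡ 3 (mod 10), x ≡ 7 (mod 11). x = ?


M = 10*11 = 110
M1 = M/10 = 11, M2 = M/11 = 10
M1^(-1) mod 10 = 1, M2^(-1) mod 11 = 10
x = 3*11*1 + 7*10*10 = 733
733 mod 110 = 73
Check: 73 mod 10 = 3 ✓, 73 mod 11 = 7 ✓

x ≡ 73 (mod 110)


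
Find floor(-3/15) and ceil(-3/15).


-3/15 = -0.2000
floor = -1
ceil = 0

floor = -1, ceil = 0


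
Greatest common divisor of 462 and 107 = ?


462 = 4 * 107 + 34
107 = 3 * 34 + 5
34 = 6 * 5 + 4
5 = 1 * 4 + 1
4 = 4 * 1 + 0
GCD = 1


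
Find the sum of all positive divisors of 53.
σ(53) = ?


Divisors of 53: 1, 53
Sum = 1 + 53 = 54

σ(53) = 54


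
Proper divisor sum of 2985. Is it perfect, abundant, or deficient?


Proper divisors: 1, 3, 5, 15, 199, 597, 995
Sum = 1 + 3 + 5 + 15 + 199 + 597 + 995 = 1815
1815 < 2985 → deficient

s(2985) = 1815 (deficient)


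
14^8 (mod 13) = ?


14^1 mod 13 = 1
14^2 mod 13 = 1
14^3 mod 13 = 1
14^4 mod 13 = 1
14^5 mod 13 = 1
14^6 mod 13 = 1
14^7 mod 13 = 1
14^8 mod 13 = 1


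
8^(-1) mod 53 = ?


Use the extended Euclidean algorithm on (53, 8); each row r = 53*s + 8*t:
r=53, s=1, t=0
r=8, s=0, t=1
q=6: r=5, s=1, t=-6   [53*(1) + 8*(-6) = 5]
q=1: r=3, s=-1, t=7   [53*(-1) + 8*(7) = 3]
q=1: r=2, s=2, t=-13   [53*(2) + 8*(-13) = 2]
q=1: r=1, s=-3, t=20   [53*(-3) + 8*(20) = 1]
q=2: r=0, s=8, t=-53   [53*(8) + 8*(-53) = 0]
GCD = 1 with t = 20, so 8*(20) ≡ 1 (mod 53)
Inverse = 20 mod 53 = 20
Check: 8 * 20 = 160 ≡ 1 (mod 53)

8^(-1) ≡ 20 (mod 53)


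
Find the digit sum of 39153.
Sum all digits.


3 + 9 + 1 + 5 + 3 = 21


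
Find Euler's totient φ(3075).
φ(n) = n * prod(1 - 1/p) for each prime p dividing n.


3075 = 3 × 5^2 × 41
Prime factors: 3, 5, 41
φ(3075) = 3075 × (1-1/3) × (1-1/5) × (1-1/41)
= 3075 × 2/3 × 4/5 × 40/41 = 1600

φ(3075) = 1600


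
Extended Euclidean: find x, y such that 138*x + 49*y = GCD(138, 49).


Tabular extended Euclidean (each row: r = 138*s + 49*t):
r=138, s=1, t=0
r=49, s=0, t=1
q=2: r=40, s=1, t=-2   [138*(1) + 49*(-2) = 40]
q=1: r=9, s=-1, t=3   [138*(-1) + 49*(3) = 9]
q=4: r=4, s=5, t=-14   [138*(5) + 49*(-14) = 4]
q=2: r=1, s=-11, t=31   [138*(-11) + 49*(31) = 1]
q=4: r=0, s=49, t=-138   [138*(49) + 49*(-138) = 0]
GCD = 1; from the row with r=1: x=-11, y=31
Check: 138*(-11) + 49*(31) = -1518 + 1519 = 1

GCD = 1, x = -11, y = 31


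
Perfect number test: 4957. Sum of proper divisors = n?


Proper divisors of 4957: 1
Sum = 1 = 1

No, 4957 is not perfect (1 ≠ 4957)


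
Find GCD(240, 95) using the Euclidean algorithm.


240 = 2 * 95 + 50
95 = 1 * 50 + 45
50 = 1 * 45 + 5
45 = 9 * 5 + 0
GCD = 5


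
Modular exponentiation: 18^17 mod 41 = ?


18^1 mod 41 = 18
18^2 mod 41 = 37
18^3 mod 41 = 10
18^4 mod 41 = 16
18^5 mod 41 = 1
18^6 mod 41 = 18
18^7 mod 41 = 37
18^8 mod 41 = 10
18^9 mod 41 = 16
18^10 mod 41 = 1
18^11 mod 41 = 18
18^12 mod 41 = 37
18^13 mod 41 = 10
18^14 mod 41 = 16
18^15 mod 41 = 1
18^16 mod 41 = 18
18^17 mod 41 = 37


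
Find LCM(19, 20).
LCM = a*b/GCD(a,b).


GCD(19, 20) = 1
LCM = 19*20/1 = 380/1 = 380

LCM = 380


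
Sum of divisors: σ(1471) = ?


Divisors of 1471: 1, 1471
Sum = 1 + 1471 = 1472

σ(1471) = 1472


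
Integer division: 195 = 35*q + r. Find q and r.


195 = 35 * 5 + 20
Check: 175 + 20 = 195

q = 5, r = 20


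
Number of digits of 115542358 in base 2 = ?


115542358 in base 2 = 110111000110000100101010110
Number of digits = 27

27 digits (base 2)


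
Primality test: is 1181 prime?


Check divisors up to sqrt(1181) = 34.3657
No divisors found.
1181 is prime.

Yes, 1181 is prime


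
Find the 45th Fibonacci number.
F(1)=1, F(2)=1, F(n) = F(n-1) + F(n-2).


Sequence: 1, 1, 2, 3, 5, 8, 13, 21, 34, 55, 89, 144, 233, 377, 610, 987, 1597, 2584, 4181, 6765, 10946, 17711, 28657, 46368, 75025, 121393, 196418, 317811, 514229, 832040, 1346269, 2178309, 3524578, 5702887, 9227465, 14930352, 24157817, 39088169, 63245986, 102334155, 165580141, 267914296, 433494437, 701408733, 1134903170
F(45) = 1134903170


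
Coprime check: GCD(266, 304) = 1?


Euclidean algorithm:
304 = 1 * 266 + 38
266 = 7 * 38 + 0
GCD(266, 304) = 38

No, not coprime (GCD = 38)


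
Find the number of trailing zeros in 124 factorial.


floor(124/5) = 24
floor(124/25) = 4
Total = 28

28 trailing zeros


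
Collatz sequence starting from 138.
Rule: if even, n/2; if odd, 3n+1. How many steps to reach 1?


138 → 69 → 208 → 104 → 52 → 26 → 13 → 40 → 20 → 10 → 5 → 16 → 8 → 4 → 2 → 1
Total steps = 15

15 steps


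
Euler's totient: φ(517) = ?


517 = 11 × 47
Prime factors: 11, 47
φ(517) = 517 × (1-1/11) × (1-1/47)
= 517 × 10/11 × 46/47 = 460

φ(517) = 460


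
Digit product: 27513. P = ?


2 × 7 × 5 × 1 × 3 = 210


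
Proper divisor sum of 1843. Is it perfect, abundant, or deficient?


Proper divisors: 1, 19, 97
Sum = 1 + 19 + 97 = 117
117 < 1843 → deficient

s(1843) = 117 (deficient)


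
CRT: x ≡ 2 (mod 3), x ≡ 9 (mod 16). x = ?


M = 3*16 = 48
M1 = M/3 = 16, M2 = M/16 = 3
M1^(-1) mod 3 = 1, M2^(-1) mod 16 = 11
x = 2*16*1 + 9*3*11 = 329
329 mod 48 = 41
Check: 41 mod 3 = 2 ✓, 41 mod 16 = 9 ✓

x ≡ 41 (mod 48)


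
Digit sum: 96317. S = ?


9 + 6 + 3 + 1 + 7 = 26


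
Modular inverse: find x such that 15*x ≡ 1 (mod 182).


Use the extended Euclidean algorithm on (182, 15); each row r = 182*s + 15*t:
r=182, s=1, t=0
r=15, s=0, t=1
q=12: r=2, s=1, t=-12   [182*(1) + 15*(-12) = 2]
q=7: r=1, s=-7, t=85   [182*(-7) + 15*(85) = 1]
q=2: r=0, s=15, t=-182   [182*(15) + 15*(-182) = 0]
GCD = 1 with t = 85, so 15*(85) ≡ 1 (mod 182)
Inverse = 85 mod 182 = 85
Check: 15 * 85 = 1275 ≡ 1 (mod 182)

15^(-1) ≡ 85 (mod 182)


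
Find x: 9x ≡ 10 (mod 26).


GCD(9, 26) = 1, unique solution
a^(-1) mod 26 = 3
x = 3 * 10 mod 26 = 4

x ≡ 4 (mod 26)


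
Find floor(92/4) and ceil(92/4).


92/4 = 23.0000
floor = 23
ceil = 23

floor = 23, ceil = 23


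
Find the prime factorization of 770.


770 / 2 = 385
385 / 5 = 77
77 / 7 = 11
11 / 11 = 1
770 = 2 × 5 × 7 × 11


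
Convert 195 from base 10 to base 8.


195 (base 10) = 195 (decimal)
195 (decimal) = 303 (base 8)


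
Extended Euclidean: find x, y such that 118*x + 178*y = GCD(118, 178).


Tabular extended Euclidean (each row: r = 118*s + 178*t):
r=118, s=1, t=0
r=178, s=0, t=1
q=0: r=118, s=1, t=0   [118*(1) + 178*(0) = 118]
q=1: r=60, s=-1, t=1   [118*(-1) + 178*(1) = 60]
q=1: r=58, s=2, t=-1   [118*(2) + 178*(-1) = 58]
q=1: r=2, s=-3, t=2   [118*(-3) + 178*(2) = 2]
q=29: r=0, s=89, t=-59   [118*(89) + 178*(-59) = 0]
GCD = 2; from the row with r=2: x=-3, y=2
Check: 118*(-3) + 178*(2) = -354 + 356 = 2

GCD = 2, x = -3, y = 2


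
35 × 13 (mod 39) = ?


35 × 13 = 455
455 mod 39 = 26


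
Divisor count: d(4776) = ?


4776 = 2^3 × 3^1 × 199^1
d(4776) = (3+1) × (1+1) × (1+1) = 16

16 divisors


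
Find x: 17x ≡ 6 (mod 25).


GCD(17, 25) = 1, unique solution
a^(-1) mod 25 = 3
x = 3 * 6 mod 25 = 18

x ≡ 18 (mod 25)


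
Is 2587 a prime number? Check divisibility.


2587 / 13 = 199 (exact division)
2587 is NOT prime.

No, 2587 is not prime


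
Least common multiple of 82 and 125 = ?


GCD(82, 125) = 1
LCM = 82*125/1 = 10250/1 = 10250

LCM = 10250


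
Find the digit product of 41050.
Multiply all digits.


4 × 1 × 0 × 5 × 0 = 0


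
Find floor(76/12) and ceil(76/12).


76/12 = 6.3333
floor = 6
ceil = 7

floor = 6, ceil = 7


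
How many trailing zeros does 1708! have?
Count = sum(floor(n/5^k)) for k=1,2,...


floor(1708/5) = 341
floor(1708/25) = 68
floor(1708/125) = 13
floor(1708/625) = 2
Total = 424

424 trailing zeros


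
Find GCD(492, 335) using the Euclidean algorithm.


492 = 1 * 335 + 157
335 = 2 * 157 + 21
157 = 7 * 21 + 10
21 = 2 * 10 + 1
10 = 10 * 1 + 0
GCD = 1


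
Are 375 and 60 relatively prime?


Euclidean algorithm:
375 = 6 * 60 + 15
60 = 4 * 15 + 0
GCD(375, 60) = 15

No, not coprime (GCD = 15)


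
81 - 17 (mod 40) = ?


81 - 17 = 64
64 mod 40 = 24


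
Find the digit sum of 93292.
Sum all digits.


9 + 3 + 2 + 9 + 2 = 25


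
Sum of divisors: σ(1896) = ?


Divisors of 1896: 1, 2, 3, 4, 6, 8, 12, 24, 79, 158, 237, 316, 474, 632, 948, 1896
Sum = 1 + 2 + 3 + 4 + 6 + 8 + 12 + 24 + 79 + 158 + 237 + 316 + 474 + 632 + 948 + 1896 = 4800

σ(1896) = 4800


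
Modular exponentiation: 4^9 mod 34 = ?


4^1 mod 34 = 4
4^2 mod 34 = 16
4^3 mod 34 = 30
4^4 mod 34 = 18
4^5 mod 34 = 4
4^6 mod 34 = 16
4^7 mod 34 = 30
4^8 mod 34 = 18
4^9 mod 34 = 4


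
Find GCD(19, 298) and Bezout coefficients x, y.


Tabular extended Euclidean (each row: r = 19*s + 298*t):
r=19, s=1, t=0
r=298, s=0, t=1
q=0: r=19, s=1, t=0   [19*(1) + 298*(0) = 19]
q=15: r=13, s=-15, t=1   [19*(-15) + 298*(1) = 13]
q=1: r=6, s=16, t=-1   [19*(16) + 298*(-1) = 6]
q=2: r=1, s=-47, t=3   [19*(-47) + 298*(3) = 1]
q=6: r=0, s=298, t=-19   [19*(298) + 298*(-19) = 0]
GCD = 1; from the row with r=1: x=-47, y=3
Check: 19*(-47) + 298*(3) = -893 + 894 = 1

GCD = 1, x = -47, y = 3


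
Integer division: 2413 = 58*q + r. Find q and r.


2413 = 58 * 41 + 35
Check: 2378 + 35 = 2413

q = 41, r = 35


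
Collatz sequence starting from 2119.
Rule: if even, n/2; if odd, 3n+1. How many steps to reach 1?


2119 → 6358 → 3179 → 9538 → 4769 → 14308 → 7154 → 3577 → 10732 → 5366 → 2683 → 8050 → 4025 → 12076 → 6038 → 3019 → 9058 → 4529 → 13588 → 6794 → 3397 → 10192 → 5096 → 2548 → 1274 → 637 → 1912 → 956 → 478 → 239 → 718 → 359 → 1078 → 539 → 1618 → 809 → 2428 → 1214 → 607 → 1822 → 911 → 2734 → 1367 → 4102 → 2051 → 6154 → 3077 → 9232 → 4616 → 2308 → 1154 → 577 → 1732 → 866 → 433 → 1300 → 650 → 325 → 976 → 488 → 244 → 122 → 61 → 184 → 92 → 46 → 23 → 70 → 35 → 106 → 53 → 160 → 80 → 40 → 20 → 10 → 5 → 16 → 8 → 4 → 2 → 1
Total steps = 81

81 steps


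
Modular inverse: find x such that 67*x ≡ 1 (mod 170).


Use the extended Euclidean algorithm on (170, 67); each row r = 170*s + 67*t:
r=170, s=1, t=0
r=67, s=0, t=1
q=2: r=36, s=1, t=-2   [170*(1) + 67*(-2) = 36]
q=1: r=31, s=-1, t=3   [170*(-1) + 67*(3) = 31]
q=1: r=5, s=2, t=-5   [170*(2) + 67*(-5) = 5]
q=6: r=1, s=-13, t=33   [170*(-13) + 67*(33) = 1]
q=5: r=0, s=67, t=-170   [170*(67) + 67*(-170) = 0]
GCD = 1 with t = 33, so 67*(33) ≡ 1 (mod 170)
Inverse = 33 mod 170 = 33
Check: 67 * 33 = 2211 ≡ 1 (mod 170)

67^(-1) ≡ 33 (mod 170)


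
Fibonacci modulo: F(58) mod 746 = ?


F(k) mod 746 for k=1..58:
1, 1, 2, 3, 5, 8, 13, 21, 34, 55, 89, 144, 233, 377, 610, 241, 105, 346, 451, 51, 502, 553, 309, 116, 425, 541, 220, 15, 235, 250, 485, 735, 474, 463, 191, 654, 99, 7, 106, 113, 219, 332, 551, 137, 688, 79, 21, 100, 121, 221, 342, 563, 159, 722, 135, 111, 246, 357
F(58) mod 746 = 357


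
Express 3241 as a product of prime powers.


3241 / 7 = 463
463 / 463 = 1
3241 = 7 × 463


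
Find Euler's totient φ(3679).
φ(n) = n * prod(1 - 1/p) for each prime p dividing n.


3679 = 13 × 283
Prime factors: 13, 283
φ(3679) = 3679 × (1-1/13) × (1-1/283)
= 3679 × 12/13 × 282/283 = 3384

φ(3679) = 3384


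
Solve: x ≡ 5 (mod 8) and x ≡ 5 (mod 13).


M = 8*13 = 104
M1 = M/8 = 13, M2 = M/13 = 8
M1^(-1) mod 8 = 5, M2^(-1) mod 13 = 5
x = 5*13*5 + 5*8*5 = 525
525 mod 104 = 5
Check: 5 mod 8 = 5 ✓, 5 mod 13 = 5 ✓

x ≡ 5 (mod 104)


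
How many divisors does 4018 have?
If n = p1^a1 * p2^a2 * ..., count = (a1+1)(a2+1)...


4018 = 2^1 × 7^2 × 41^1
d(4018) = (1+1) × (2+1) × (1+1) = 12

12 divisors


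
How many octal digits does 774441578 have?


774441578 in base 8 = 5612205152
Number of digits = 10

10 digits (base 8)


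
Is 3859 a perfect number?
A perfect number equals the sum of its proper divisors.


Proper divisors of 3859: 1, 17, 227
Sum = 1 + 17 + 227 = 245

No, 3859 is not perfect (245 ≠ 3859)


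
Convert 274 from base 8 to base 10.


274 (base 8) = 188 (decimal)
188 (decimal) = 188 (base 10)


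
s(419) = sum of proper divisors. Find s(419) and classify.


Proper divisors: 1
Sum = 1 = 1
1 < 419 → deficient

s(419) = 1 (deficient)


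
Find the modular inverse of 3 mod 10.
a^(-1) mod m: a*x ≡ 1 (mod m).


Use the extended Euclidean algorithm on (10, 3); each row r = 10*s + 3*t:
r=10, s=1, t=0
r=3, s=0, t=1
q=3: r=1, s=1, t=-3   [10*(1) + 3*(-3) = 1]
q=3: r=0, s=-3, t=10   [10*(-3) + 3*(10) = 0]
GCD = 1 with t = -3, so 3*(-3) ≡ 1 (mod 10)
Inverse = -3 mod 10 = 7
Check: 3 * 7 = 21 ≡ 1 (mod 10)

3^(-1) ≡ 7 (mod 10)


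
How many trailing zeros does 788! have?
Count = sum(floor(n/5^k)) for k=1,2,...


floor(788/5) = 157
floor(788/25) = 31
floor(788/125) = 6
floor(788/625) = 1
Total = 195

195 trailing zeros


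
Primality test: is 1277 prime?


Check divisors up to sqrt(1277) = 35.7351
No divisors found.
1277 is prime.

Yes, 1277 is prime


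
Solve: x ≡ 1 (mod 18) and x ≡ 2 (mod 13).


M = 18*13 = 234
M1 = M/18 = 13, M2 = M/13 = 18
M1^(-1) mod 18 = 7, M2^(-1) mod 13 = 8
x = 1*13*7 + 2*18*8 = 379
379 mod 234 = 145
Check: 145 mod 18 = 1 ✓, 145 mod 13 = 2 ✓

x ≡ 145 (mod 234)


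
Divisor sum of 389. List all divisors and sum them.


Divisors of 389: 1, 389
Sum = 1 + 389 = 390

σ(389) = 390


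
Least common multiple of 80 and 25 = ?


GCD(80, 25) = 5
LCM = 80*25/5 = 2000/5 = 400

LCM = 400


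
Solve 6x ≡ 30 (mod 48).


GCD(6, 48) = 6 divides 30
Divide: 1x ≡ 5 (mod 8)
x ≡ 5 (mod 8)


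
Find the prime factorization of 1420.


1420 / 2 = 710
710 / 2 = 355
355 / 5 = 71
71 / 71 = 1
1420 = 2^2 × 5 × 71


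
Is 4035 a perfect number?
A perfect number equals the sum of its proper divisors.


Proper divisors of 4035: 1, 3, 5, 15, 269, 807, 1345
Sum = 1 + 3 + 5 + 15 + 269 + 807 + 1345 = 2445

No, 4035 is not perfect (2445 ≠ 4035)


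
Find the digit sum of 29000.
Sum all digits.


2 + 9 + 0 + 0 + 0 = 11


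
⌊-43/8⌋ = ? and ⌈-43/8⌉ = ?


-43/8 = -5.3750
floor = -6
ceil = -5

floor = -6, ceil = -5


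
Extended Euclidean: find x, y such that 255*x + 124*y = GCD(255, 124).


Tabular extended Euclidean (each row: r = 255*s + 124*t):
r=255, s=1, t=0
r=124, s=0, t=1
q=2: r=7, s=1, t=-2   [255*(1) + 124*(-2) = 7]
q=17: r=5, s=-17, t=35   [255*(-17) + 124*(35) = 5]
q=1: r=2, s=18, t=-37   [255*(18) + 124*(-37) = 2]
q=2: r=1, s=-53, t=109   [255*(-53) + 124*(109) = 1]
q=2: r=0, s=124, t=-255   [255*(124) + 124*(-255) = 0]
GCD = 1; from the row with r=1: x=-53, y=109
Check: 255*(-53) + 124*(109) = -13515 + 13516 = 1

GCD = 1, x = -53, y = 109


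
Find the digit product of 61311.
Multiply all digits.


6 × 1 × 3 × 1 × 1 = 18


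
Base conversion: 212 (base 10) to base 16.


212 (base 10) = 212 (decimal)
212 (decimal) = D4 (base 16)


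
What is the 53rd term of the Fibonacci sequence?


Sequence: 1, 1, 2, 3, 5, 8, 13, 21, 34, 55, 89, 144, 233, 377, 610, 987, 1597, 2584, 4181, 6765, 10946, 17711, 28657, 46368, 75025, 121393, 196418, 317811, 514229, 832040, 1346269, 2178309, 3524578, 5702887, 9227465, 14930352, 24157817, 39088169, 63245986, 102334155, 165580141, 267914296, 433494437, 701408733, 1134903170, 1836311903, 2971215073, 4807526976, 7778742049, 12586269025, 20365011074, 32951280099, 53316291173
F(53) = 53316291173
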